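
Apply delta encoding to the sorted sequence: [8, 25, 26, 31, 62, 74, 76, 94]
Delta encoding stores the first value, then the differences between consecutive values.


First value: 8
Deltas:
  25 - 8 = 17
  26 - 25 = 1
  31 - 26 = 5
  62 - 31 = 31
  74 - 62 = 12
  76 - 74 = 2
  94 - 76 = 18


Delta encoded: [8, 17, 1, 5, 31, 12, 2, 18]


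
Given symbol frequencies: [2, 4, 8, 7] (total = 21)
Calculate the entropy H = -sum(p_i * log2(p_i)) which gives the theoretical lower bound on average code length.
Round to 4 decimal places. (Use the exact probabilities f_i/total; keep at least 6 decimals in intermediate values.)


Per-symbol terms -p_i * log2(p_i) with p_i = f_i/21:
  p = 2/21 = 0.095238: log2(p) = -3.392317, -p*log2(p) = 0.323078
  p = 4/21 = 0.190476: log2(p) = -2.392317, -p*log2(p) = 0.455680
  p = 8/21 = 0.380952: log2(p) = -1.392317, -p*log2(p) = 0.530407
  p = 7/21 = 0.333333: log2(p) = -1.584963, -p*log2(p) = 0.528321
H = 0.323078 + 0.455680 + 0.530407 + 0.528321 = 1.837486

H = 1.8375 bits/symbol


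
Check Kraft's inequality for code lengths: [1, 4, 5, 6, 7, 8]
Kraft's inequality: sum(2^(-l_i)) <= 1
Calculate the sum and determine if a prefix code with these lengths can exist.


Sum = 2^(-1) + 2^(-4) + 2^(-5) + 2^(-6) + 2^(-7) + 2^(-8)
    = 0.5 + 0.0625 + 0.03125 + 0.015625 + 0.0078125 + 0.00390625
    = 159/256 = 0.62109375
Since 0.62109375 <= 1, Kraft's inequality IS satisfied.
A prefix code with these lengths CAN exist.

Kraft sum = 0.62109375. Satisfied.


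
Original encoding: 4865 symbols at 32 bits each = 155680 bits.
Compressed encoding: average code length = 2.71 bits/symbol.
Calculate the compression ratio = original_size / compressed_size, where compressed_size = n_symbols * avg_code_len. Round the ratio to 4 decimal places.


original_size = n_symbols * orig_bits = 4865 * 32 = 155680 bits
compressed_size = n_symbols * avg_code_len = 4865 * 2.71 = 13184.15 bits
ratio = original_size / compressed_size = 155680 / 13184.15 = 11.8081

Compression ratio = 11.8081


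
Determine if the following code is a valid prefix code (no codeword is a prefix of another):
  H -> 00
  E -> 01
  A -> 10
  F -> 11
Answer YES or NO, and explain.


Checking each pair (does one codeword prefix another?):
  H='00' vs E='01': no prefix
  H='00' vs A='10': no prefix
  H='00' vs F='11': no prefix
  E='01' vs H='00': no prefix
  E='01' vs A='10': no prefix
  E='01' vs F='11': no prefix
  A='10' vs H='00': no prefix
  A='10' vs E='01': no prefix
  A='10' vs F='11': no prefix
  F='11' vs H='00': no prefix
  F='11' vs E='01': no prefix
  F='11' vs A='10': no prefix
No violation found over all pairs.

YES -- this is a valid prefix code. No codeword is a prefix of any other codeword.


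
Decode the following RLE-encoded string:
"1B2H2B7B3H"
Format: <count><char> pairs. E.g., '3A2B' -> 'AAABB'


Expanding each <count><char> pair:
  1B -> 'B'
  2H -> 'HH'
  2B -> 'BB'
  7B -> 'BBBBBBB'
  3H -> 'HHH'

Decoded = BHHBBBBBBBBBHHH


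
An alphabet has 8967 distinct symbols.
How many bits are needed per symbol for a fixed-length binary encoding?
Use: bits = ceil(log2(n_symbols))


log2(8967) = 13.1304
Bracket: 2^13 = 8192 < 8967 <= 2^14 = 16384
So ceil(log2(8967)) = 14

bits = ceil(log2(8967)) = ceil(13.1304) = 14 bits


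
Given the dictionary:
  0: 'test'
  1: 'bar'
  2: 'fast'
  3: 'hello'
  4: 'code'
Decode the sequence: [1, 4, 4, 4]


Look up each index in the dictionary:
  1 -> 'bar'
  4 -> 'code'
  4 -> 'code'
  4 -> 'code'

Decoded: "bar code code code"


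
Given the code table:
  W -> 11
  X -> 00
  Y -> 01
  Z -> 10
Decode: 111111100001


Decoding:
11 -> W
11 -> W
11 -> W
10 -> Z
00 -> X
01 -> Y


Result: WWWZXY


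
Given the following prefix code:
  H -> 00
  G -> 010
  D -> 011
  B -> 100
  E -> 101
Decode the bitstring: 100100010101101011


Decoding step by step:
Bits 100 -> B
Bits 100 -> B
Bits 010 -> G
Bits 101 -> E
Bits 101 -> E
Bits 011 -> D


Decoded message: BBGEED


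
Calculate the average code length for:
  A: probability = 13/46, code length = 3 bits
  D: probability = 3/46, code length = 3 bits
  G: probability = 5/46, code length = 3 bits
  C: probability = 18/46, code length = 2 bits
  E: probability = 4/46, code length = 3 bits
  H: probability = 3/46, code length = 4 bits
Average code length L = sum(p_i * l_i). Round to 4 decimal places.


Weighted contributions p_i * l_i:
  A: (13/46) * 3 = 39/46
  D: (3/46) * 3 = 9/46
  G: (5/46) * 3 = 15/46
  C: (18/46) * 2 = 36/46
  E: (4/46) * 3 = 12/46
  H: (3/46) * 4 = 12/46
Sum = (39 + 9 + 15 + 36 + 12 + 12)/46 = 123/46

L = 123/46 = 2.6739 bits/symbol


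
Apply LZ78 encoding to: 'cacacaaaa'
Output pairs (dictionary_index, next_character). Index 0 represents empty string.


LZ78 encoding steps:
Dictionary: {0: ''}
Step 1: w='' (idx 0), next='c' -> output (0, 'c'), add 'c' as idx 1
Step 2: w='' (idx 0), next='a' -> output (0, 'a'), add 'a' as idx 2
Step 3: w='c' (idx 1), next='a' -> output (1, 'a'), add 'ca' as idx 3
Step 4: w='ca' (idx 3), next='a' -> output (3, 'a'), add 'caa' as idx 4
Step 5: w='a' (idx 2), next='a' -> output (2, 'a'), add 'aa' as idx 5


Encoded: [(0, 'c'), (0, 'a'), (1, 'a'), (3, 'a'), (2, 'a')]


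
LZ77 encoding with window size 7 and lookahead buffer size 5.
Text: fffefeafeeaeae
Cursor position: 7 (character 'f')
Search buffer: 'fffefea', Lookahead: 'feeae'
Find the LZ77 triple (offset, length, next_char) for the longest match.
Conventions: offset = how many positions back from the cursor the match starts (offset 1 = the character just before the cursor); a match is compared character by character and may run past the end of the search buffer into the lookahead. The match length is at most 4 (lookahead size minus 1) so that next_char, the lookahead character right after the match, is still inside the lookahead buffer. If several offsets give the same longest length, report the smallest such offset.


Try each offset into the search buffer:
  offset=1 (pos 6, char 'a'): match length 0
  offset=2 (pos 5, char 'e'): match length 0
  offset=3 (pos 4, char 'f'): match length 2
  offset=4 (pos 3, char 'e'): match length 0
  offset=5 (pos 2, char 'f'): match length 2
  offset=6 (pos 1, char 'f'): match length 1
  offset=7 (pos 0, char 'f'): match length 1
Longest match has length 2, found at offsets 3, 5; take the smallest, offset 3.
next_char = character at position 7 + 2 = 9 -> 'e'

Best match: offset=3, length=2 (matching 'fe' starting at position 4)
LZ77 triple: (3, 2, 'e')


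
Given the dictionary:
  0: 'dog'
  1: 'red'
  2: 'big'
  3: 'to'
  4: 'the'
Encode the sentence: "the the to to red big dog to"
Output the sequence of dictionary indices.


Look up each word in the dictionary:
  'the' -> 4
  'the' -> 4
  'to' -> 3
  'to' -> 3
  'red' -> 1
  'big' -> 2
  'dog' -> 0
  'to' -> 3

Encoded: [4, 4, 3, 3, 1, 2, 0, 3]


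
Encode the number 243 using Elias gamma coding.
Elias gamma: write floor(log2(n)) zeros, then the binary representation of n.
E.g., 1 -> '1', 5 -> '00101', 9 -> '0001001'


num_bits = floor(log2(243)) + 1 = 8
leading_zeros = num_bits - 1 = 7
binary(243) = 11110011

Elias gamma(243) = '0000000' + '11110011' = 000000011110011 (15 bits)


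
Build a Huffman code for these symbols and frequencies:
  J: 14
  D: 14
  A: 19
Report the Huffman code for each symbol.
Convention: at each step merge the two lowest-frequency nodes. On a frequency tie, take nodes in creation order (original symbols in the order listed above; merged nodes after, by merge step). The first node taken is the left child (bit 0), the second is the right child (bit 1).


Huffman tree construction:
Step 1: Merge J(14) + D(14) = 28
Step 2: Merge A(19) + (J+D)(28) = 47
Read each symbol's code off the tree from the root (left child = 0, right child = 1).

Codes:
  J: 10 (length 2)
  D: 11 (length 2)
  A: 0 (length 1)
Average code length: 75/47 = 1.5957 bits/symbol


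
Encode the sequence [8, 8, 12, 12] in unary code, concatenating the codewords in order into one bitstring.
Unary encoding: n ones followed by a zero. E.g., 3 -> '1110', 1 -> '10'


Encode each number as n ones followed by a terminating 0:
  8 -> 111111110 (9 bits)
  8 -> 111111110 (9 bits)
  12 -> 1111111111110 (13 bits)
  12 -> 1111111111110 (13 bits)
Total length = 9 + 9 + 13 + 13 = 44 bits.

Unary([8, 8, 12, 12]) = 11111111011111111011111111111101111111111110 (44 bits)


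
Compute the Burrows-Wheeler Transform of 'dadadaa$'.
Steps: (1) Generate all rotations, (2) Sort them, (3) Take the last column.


Rotations (sorted):
  0: $dadadaa -> last char: a
  1: a$dadada -> last char: a
  2: aa$dadad -> last char: d
  3: adaa$dad -> last char: d
  4: adadaa$d -> last char: d
  5: daa$dada -> last char: a
  6: dadaa$da -> last char: a
  7: dadadaa$ -> last char: $


BWT = aadddaa$


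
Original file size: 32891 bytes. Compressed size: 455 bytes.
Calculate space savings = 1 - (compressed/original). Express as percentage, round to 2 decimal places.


ratio = compressed/original = 455/32891 = 0.013834
savings = 1 - ratio = 1 - 0.013834 = 0.986166
as a percentage: 0.986166 * 100 = 98.62%

Space savings = 1 - 455/32891 = 98.62%


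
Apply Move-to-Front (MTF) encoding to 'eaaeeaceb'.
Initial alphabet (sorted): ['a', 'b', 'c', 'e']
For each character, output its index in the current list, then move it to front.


MTF encoding:
'e': index 3 in ['a', 'b', 'c', 'e'] -> ['e', 'a', 'b', 'c']
'a': index 1 in ['e', 'a', 'b', 'c'] -> ['a', 'e', 'b', 'c']
'a': index 0 in ['a', 'e', 'b', 'c'] -> ['a', 'e', 'b', 'c']
'e': index 1 in ['a', 'e', 'b', 'c'] -> ['e', 'a', 'b', 'c']
'e': index 0 in ['e', 'a', 'b', 'c'] -> ['e', 'a', 'b', 'c']
'a': index 1 in ['e', 'a', 'b', 'c'] -> ['a', 'e', 'b', 'c']
'c': index 3 in ['a', 'e', 'b', 'c'] -> ['c', 'a', 'e', 'b']
'e': index 2 in ['c', 'a', 'e', 'b'] -> ['e', 'c', 'a', 'b']
'b': index 3 in ['e', 'c', 'a', 'b'] -> ['b', 'e', 'c', 'a']


Output: [3, 1, 0, 1, 0, 1, 3, 2, 3]


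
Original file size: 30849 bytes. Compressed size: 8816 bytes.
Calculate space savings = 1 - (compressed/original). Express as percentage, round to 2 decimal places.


ratio = compressed/original = 8816/30849 = 0.285779
savings = 1 - ratio = 1 - 0.285779 = 0.714221
as a percentage: 0.714221 * 100 = 71.42%

Space savings = 1 - 8816/30849 = 71.42%


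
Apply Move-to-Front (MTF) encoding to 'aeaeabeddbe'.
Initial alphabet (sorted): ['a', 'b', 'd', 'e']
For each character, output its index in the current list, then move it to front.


MTF encoding:
'a': index 0 in ['a', 'b', 'd', 'e'] -> ['a', 'b', 'd', 'e']
'e': index 3 in ['a', 'b', 'd', 'e'] -> ['e', 'a', 'b', 'd']
'a': index 1 in ['e', 'a', 'b', 'd'] -> ['a', 'e', 'b', 'd']
'e': index 1 in ['a', 'e', 'b', 'd'] -> ['e', 'a', 'b', 'd']
'a': index 1 in ['e', 'a', 'b', 'd'] -> ['a', 'e', 'b', 'd']
'b': index 2 in ['a', 'e', 'b', 'd'] -> ['b', 'a', 'e', 'd']
'e': index 2 in ['b', 'a', 'e', 'd'] -> ['e', 'b', 'a', 'd']
'd': index 3 in ['e', 'b', 'a', 'd'] -> ['d', 'e', 'b', 'a']
'd': index 0 in ['d', 'e', 'b', 'a'] -> ['d', 'e', 'b', 'a']
'b': index 2 in ['d', 'e', 'b', 'a'] -> ['b', 'd', 'e', 'a']
'e': index 2 in ['b', 'd', 'e', 'a'] -> ['e', 'b', 'd', 'a']


Output: [0, 3, 1, 1, 1, 2, 2, 3, 0, 2, 2]


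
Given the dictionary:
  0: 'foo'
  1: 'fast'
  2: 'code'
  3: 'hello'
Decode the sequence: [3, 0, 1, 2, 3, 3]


Look up each index in the dictionary:
  3 -> 'hello'
  0 -> 'foo'
  1 -> 'fast'
  2 -> 'code'
  3 -> 'hello'
  3 -> 'hello'

Decoded: "hello foo fast code hello hello"


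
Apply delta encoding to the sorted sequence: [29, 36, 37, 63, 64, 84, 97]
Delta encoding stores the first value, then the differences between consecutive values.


First value: 29
Deltas:
  36 - 29 = 7
  37 - 36 = 1
  63 - 37 = 26
  64 - 63 = 1
  84 - 64 = 20
  97 - 84 = 13


Delta encoded: [29, 7, 1, 26, 1, 20, 13]


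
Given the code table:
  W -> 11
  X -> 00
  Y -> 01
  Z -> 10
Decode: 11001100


Decoding:
11 -> W
00 -> X
11 -> W
00 -> X


Result: WXWX


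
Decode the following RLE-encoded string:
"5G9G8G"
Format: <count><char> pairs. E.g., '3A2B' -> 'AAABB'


Expanding each <count><char> pair:
  5G -> 'GGGGG'
  9G -> 'GGGGGGGGG'
  8G -> 'GGGGGGGG'

Decoded = GGGGGGGGGGGGGGGGGGGGGG


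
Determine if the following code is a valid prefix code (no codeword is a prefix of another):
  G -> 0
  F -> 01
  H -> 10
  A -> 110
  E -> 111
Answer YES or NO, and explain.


Checking each pair (does one codeword prefix another?):
  G='0' vs F='01': prefix -- VIOLATION

NO -- this is NOT a valid prefix code. G (0) is a prefix of F (01).


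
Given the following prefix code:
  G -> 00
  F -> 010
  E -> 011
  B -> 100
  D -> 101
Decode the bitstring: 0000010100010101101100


Decoding step by step:
Bits 00 -> G
Bits 00 -> G
Bits 010 -> F
Bits 100 -> B
Bits 010 -> F
Bits 101 -> D
Bits 101 -> D
Bits 100 -> B


Decoded message: GGFBFDDB


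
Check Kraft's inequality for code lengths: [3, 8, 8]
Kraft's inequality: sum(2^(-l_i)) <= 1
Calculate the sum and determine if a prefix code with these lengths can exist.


Sum = 2^(-3) + 2^(-8) + 2^(-8)
    = 0.125 + 0.00390625 + 0.00390625
    = 34/256 = 0.1328125
Since 0.1328125 <= 1, Kraft's inequality IS satisfied.
A prefix code with these lengths CAN exist.

Kraft sum = 0.1328125. Satisfied.


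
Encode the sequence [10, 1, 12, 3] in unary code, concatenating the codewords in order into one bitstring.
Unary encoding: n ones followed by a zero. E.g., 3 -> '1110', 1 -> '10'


Encode each number as n ones followed by a terminating 0:
  10 -> 11111111110 (11 bits)
  1 -> 10 (2 bits)
  12 -> 1111111111110 (13 bits)
  3 -> 1110 (4 bits)
Total length = 11 + 2 + 13 + 4 = 30 bits.

Unary([10, 1, 12, 3]) = 111111111101011111111111101110 (30 bits)


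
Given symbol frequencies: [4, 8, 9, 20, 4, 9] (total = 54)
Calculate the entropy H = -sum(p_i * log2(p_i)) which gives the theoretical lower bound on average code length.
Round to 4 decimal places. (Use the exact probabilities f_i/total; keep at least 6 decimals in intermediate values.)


Per-symbol terms -p_i * log2(p_i) with p_i = f_i/54:
  p = 4/54 = 0.074074: log2(p) = -3.754888, -p*log2(p) = 0.278140
  p = 8/54 = 0.148148: log2(p) = -2.754888, -p*log2(p) = 0.408131
  p = 9/54 = 0.166667: log2(p) = -2.584963, -p*log2(p) = 0.430827
  p = 20/54 = 0.370370: log2(p) = -1.432959, -p*log2(p) = 0.530726
  p = 4/54 = 0.074074: log2(p) = -3.754888, -p*log2(p) = 0.278140
  p = 9/54 = 0.166667: log2(p) = -2.584963, -p*log2(p) = 0.430827
H = 0.278140 + 0.408131 + 0.430827 + 0.530726 + 0.278140 + 0.430827 = 2.356791

H = 2.3568 bits/symbol


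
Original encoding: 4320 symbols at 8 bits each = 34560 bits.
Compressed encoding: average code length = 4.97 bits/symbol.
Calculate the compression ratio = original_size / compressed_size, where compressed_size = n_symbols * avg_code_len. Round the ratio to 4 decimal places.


original_size = n_symbols * orig_bits = 4320 * 8 = 34560 bits
compressed_size = n_symbols * avg_code_len = 4320 * 4.97 = 21470.4 bits
ratio = original_size / compressed_size = 34560 / 21470.4 = 1.6097

Compression ratio = 1.6097


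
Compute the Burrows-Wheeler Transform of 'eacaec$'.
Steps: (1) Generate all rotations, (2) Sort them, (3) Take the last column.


Rotations (sorted):
  0: $eacaec -> last char: c
  1: acaec$e -> last char: e
  2: aec$eac -> last char: c
  3: c$eacae -> last char: e
  4: caec$ea -> last char: a
  5: eacaec$ -> last char: $
  6: ec$eaca -> last char: a


BWT = cecea$a


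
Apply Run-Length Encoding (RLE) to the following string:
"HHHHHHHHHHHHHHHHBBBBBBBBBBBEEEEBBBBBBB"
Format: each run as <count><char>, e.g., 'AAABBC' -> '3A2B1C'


Scanning runs left to right:
  i=0: run of 'H' x 16 -> '16H'
  i=16: run of 'B' x 11 -> '11B'
  i=27: run of 'E' x 4 -> '4E'
  i=31: run of 'B' x 7 -> '7B'

RLE = 16H11B4E7B


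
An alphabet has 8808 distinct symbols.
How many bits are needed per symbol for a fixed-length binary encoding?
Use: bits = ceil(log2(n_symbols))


log2(8808) = 13.1046
Bracket: 2^13 = 8192 < 8808 <= 2^14 = 16384
So ceil(log2(8808)) = 14

bits = ceil(log2(8808)) = ceil(13.1046) = 14 bits


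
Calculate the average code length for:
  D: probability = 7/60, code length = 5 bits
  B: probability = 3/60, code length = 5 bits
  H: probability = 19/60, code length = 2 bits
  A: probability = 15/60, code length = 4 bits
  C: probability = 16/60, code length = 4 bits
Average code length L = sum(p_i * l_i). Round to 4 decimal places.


Weighted contributions p_i * l_i:
  D: (7/60) * 5 = 35/60
  B: (3/60) * 5 = 15/60
  H: (19/60) * 2 = 38/60
  A: (15/60) * 4 = 60/60
  C: (16/60) * 4 = 64/60
Sum = (35 + 15 + 38 + 60 + 64)/60 = 212/60

L = 212/60 = 3.5333 bits/symbol


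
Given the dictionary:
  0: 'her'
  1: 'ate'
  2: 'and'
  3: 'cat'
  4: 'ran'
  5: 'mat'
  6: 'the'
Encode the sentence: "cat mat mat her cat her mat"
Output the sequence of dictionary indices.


Look up each word in the dictionary:
  'cat' -> 3
  'mat' -> 5
  'mat' -> 5
  'her' -> 0
  'cat' -> 3
  'her' -> 0
  'mat' -> 5

Encoded: [3, 5, 5, 0, 3, 0, 5]


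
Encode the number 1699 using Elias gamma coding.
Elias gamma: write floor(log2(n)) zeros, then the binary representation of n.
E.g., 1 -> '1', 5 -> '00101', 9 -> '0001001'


num_bits = floor(log2(1699)) + 1 = 11
leading_zeros = num_bits - 1 = 10
binary(1699) = 11010100011

Elias gamma(1699) = '0000000000' + '11010100011' = 000000000011010100011 (21 bits)


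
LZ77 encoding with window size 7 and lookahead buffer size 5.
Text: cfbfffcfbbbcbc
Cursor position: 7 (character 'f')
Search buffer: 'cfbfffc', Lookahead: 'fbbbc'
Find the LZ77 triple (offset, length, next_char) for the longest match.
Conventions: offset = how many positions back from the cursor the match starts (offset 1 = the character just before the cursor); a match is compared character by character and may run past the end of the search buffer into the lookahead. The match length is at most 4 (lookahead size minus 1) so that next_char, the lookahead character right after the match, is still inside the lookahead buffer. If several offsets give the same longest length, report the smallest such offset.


Try each offset into the search buffer:
  offset=1 (pos 6, char 'c'): match length 0
  offset=2 (pos 5, char 'f'): match length 1
  offset=3 (pos 4, char 'f'): match length 1
  offset=4 (pos 3, char 'f'): match length 1
  offset=5 (pos 2, char 'b'): match length 0
  offset=6 (pos 1, char 'f'): match length 2
  offset=7 (pos 0, char 'c'): match length 0
Longest match has length 2 at offset 6.
next_char = character at position 7 + 2 = 9 -> 'b'

Best match: offset=6, length=2 (matching 'fb' starting at position 1)
LZ77 triple: (6, 2, 'b')


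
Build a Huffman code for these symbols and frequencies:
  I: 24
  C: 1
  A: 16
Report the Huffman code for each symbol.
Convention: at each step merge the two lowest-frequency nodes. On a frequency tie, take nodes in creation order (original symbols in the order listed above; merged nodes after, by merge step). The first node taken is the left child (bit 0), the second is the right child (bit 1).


Huffman tree construction:
Step 1: Merge C(1) + A(16) = 17
Step 2: Merge (C+A)(17) + I(24) = 41
Read each symbol's code off the tree from the root (left child = 0, right child = 1).

Codes:
  I: 1 (length 1)
  C: 00 (length 2)
  A: 01 (length 2)
Average code length: 58/41 = 1.4146 bits/symbol


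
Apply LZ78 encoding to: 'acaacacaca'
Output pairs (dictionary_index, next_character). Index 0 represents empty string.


LZ78 encoding steps:
Dictionary: {0: ''}
Step 1: w='' (idx 0), next='a' -> output (0, 'a'), add 'a' as idx 1
Step 2: w='' (idx 0), next='c' -> output (0, 'c'), add 'c' as idx 2
Step 3: w='a' (idx 1), next='a' -> output (1, 'a'), add 'aa' as idx 3
Step 4: w='c' (idx 2), next='a' -> output (2, 'a'), add 'ca' as idx 4
Step 5: w='ca' (idx 4), next='c' -> output (4, 'c'), add 'cac' as idx 5
Step 6: w='a' (idx 1), end of input -> output (1, '')


Encoded: [(0, 'a'), (0, 'c'), (1, 'a'), (2, 'a'), (4, 'c'), (1, '')]


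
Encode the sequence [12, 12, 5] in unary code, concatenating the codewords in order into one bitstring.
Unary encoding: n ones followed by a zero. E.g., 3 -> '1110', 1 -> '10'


Encode each number as n ones followed by a terminating 0:
  12 -> 1111111111110 (13 bits)
  12 -> 1111111111110 (13 bits)
  5 -> 111110 (6 bits)
Total length = 13 + 13 + 6 = 32 bits.

Unary([12, 12, 5]) = 11111111111101111111111110111110 (32 bits)


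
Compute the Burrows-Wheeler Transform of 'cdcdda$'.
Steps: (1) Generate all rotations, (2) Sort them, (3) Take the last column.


Rotations (sorted):
  0: $cdcdda -> last char: a
  1: a$cdcdd -> last char: d
  2: cdcdda$ -> last char: $
  3: cdda$cd -> last char: d
  4: da$cdcd -> last char: d
  5: dcdda$c -> last char: c
  6: dda$cdc -> last char: c


BWT = ad$ddcc


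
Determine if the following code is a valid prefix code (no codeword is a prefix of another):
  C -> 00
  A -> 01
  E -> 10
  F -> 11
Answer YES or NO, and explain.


Checking each pair (does one codeword prefix another?):
  C='00' vs A='01': no prefix
  C='00' vs E='10': no prefix
  C='00' vs F='11': no prefix
  A='01' vs C='00': no prefix
  A='01' vs E='10': no prefix
  A='01' vs F='11': no prefix
  E='10' vs C='00': no prefix
  E='10' vs A='01': no prefix
  E='10' vs F='11': no prefix
  F='11' vs C='00': no prefix
  F='11' vs A='01': no prefix
  F='11' vs E='10': no prefix
No violation found over all pairs.

YES -- this is a valid prefix code. No codeword is a prefix of any other codeword.


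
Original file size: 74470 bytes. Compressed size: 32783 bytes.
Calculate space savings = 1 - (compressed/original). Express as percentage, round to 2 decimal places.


ratio = compressed/original = 32783/74470 = 0.440218
savings = 1 - ratio = 1 - 0.440218 = 0.559782
as a percentage: 0.559782 * 100 = 55.98%

Space savings = 1 - 32783/74470 = 55.98%


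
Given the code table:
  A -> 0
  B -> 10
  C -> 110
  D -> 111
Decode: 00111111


Decoding:
0 -> A
0 -> A
111 -> D
111 -> D


Result: AADD


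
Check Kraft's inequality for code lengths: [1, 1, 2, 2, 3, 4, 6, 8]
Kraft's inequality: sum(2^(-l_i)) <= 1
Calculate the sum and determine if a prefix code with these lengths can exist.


Sum = 2^(-1) + 2^(-1) + 2^(-2) + 2^(-2) + 2^(-3) + 2^(-4) + 2^(-6) + 2^(-8)
    = 0.5 + 0.5 + 0.25 + 0.25 + 0.125 + 0.0625 + 0.015625 + 0.00390625
    = 437/256 = 1.70703125
Since 1.70703125 > 1, Kraft's inequality is NOT satisfied.
A prefix code with these lengths CANNOT exist.

Kraft sum = 1.70703125. Not satisfied.


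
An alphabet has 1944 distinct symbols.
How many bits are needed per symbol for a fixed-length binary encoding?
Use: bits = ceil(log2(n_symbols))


log2(1944) = 10.9248
Bracket: 2^10 = 1024 < 1944 <= 2^11 = 2048
So ceil(log2(1944)) = 11

bits = ceil(log2(1944)) = ceil(10.9248) = 11 bits


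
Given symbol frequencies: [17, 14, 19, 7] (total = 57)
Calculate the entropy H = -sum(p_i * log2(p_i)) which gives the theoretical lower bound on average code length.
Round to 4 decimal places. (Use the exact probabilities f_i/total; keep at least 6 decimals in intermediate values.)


Per-symbol terms -p_i * log2(p_i) with p_i = f_i/57:
  p = 17/57 = 0.298246: log2(p) = -1.745427, -p*log2(p) = 0.520566
  p = 14/57 = 0.245614: log2(p) = -2.025535, -p*log2(p) = 0.497500
  p = 19/57 = 0.333333: log2(p) = -1.584963, -p*log2(p) = 0.528321
  p = 7/57 = 0.122807: log2(p) = -3.025535, -p*log2(p) = 0.371557
H = 0.520566 + 0.497500 + 0.528321 + 0.371557 = 1.917944

H = 1.9179 bits/symbol


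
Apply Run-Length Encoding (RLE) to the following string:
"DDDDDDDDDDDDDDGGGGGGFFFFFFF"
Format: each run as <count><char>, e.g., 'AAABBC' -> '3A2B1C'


Scanning runs left to right:
  i=0: run of 'D' x 14 -> '14D'
  i=14: run of 'G' x 6 -> '6G'
  i=20: run of 'F' x 7 -> '7F'

RLE = 14D6G7F


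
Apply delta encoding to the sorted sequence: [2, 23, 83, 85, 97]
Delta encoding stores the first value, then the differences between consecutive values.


First value: 2
Deltas:
  23 - 2 = 21
  83 - 23 = 60
  85 - 83 = 2
  97 - 85 = 12


Delta encoded: [2, 21, 60, 2, 12]


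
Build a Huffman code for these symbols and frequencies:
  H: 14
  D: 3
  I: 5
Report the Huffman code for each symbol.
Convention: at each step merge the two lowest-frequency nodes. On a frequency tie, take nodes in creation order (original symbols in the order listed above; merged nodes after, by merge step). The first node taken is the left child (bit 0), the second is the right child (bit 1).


Huffman tree construction:
Step 1: Merge D(3) + I(5) = 8
Step 2: Merge (D+I)(8) + H(14) = 22
Read each symbol's code off the tree from the root (left child = 0, right child = 1).

Codes:
  H: 1 (length 1)
  D: 00 (length 2)
  I: 01 (length 2)
Average code length: 30/22 = 1.3636 bits/symbol


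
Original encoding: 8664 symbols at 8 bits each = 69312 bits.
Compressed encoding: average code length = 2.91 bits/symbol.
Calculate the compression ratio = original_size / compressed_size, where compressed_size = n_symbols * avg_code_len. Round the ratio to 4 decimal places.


original_size = n_symbols * orig_bits = 8664 * 8 = 69312 bits
compressed_size = n_symbols * avg_code_len = 8664 * 2.91 = 25212.24 bits
ratio = original_size / compressed_size = 69312 / 25212.24 = 2.7491

Compression ratio = 2.7491


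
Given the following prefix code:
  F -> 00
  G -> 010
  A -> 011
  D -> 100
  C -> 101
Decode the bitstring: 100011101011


Decoding step by step:
Bits 100 -> D
Bits 011 -> A
Bits 101 -> C
Bits 011 -> A


Decoded message: DACA


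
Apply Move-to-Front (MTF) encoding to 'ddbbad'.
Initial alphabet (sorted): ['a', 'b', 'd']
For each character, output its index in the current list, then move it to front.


MTF encoding:
'd': index 2 in ['a', 'b', 'd'] -> ['d', 'a', 'b']
'd': index 0 in ['d', 'a', 'b'] -> ['d', 'a', 'b']
'b': index 2 in ['d', 'a', 'b'] -> ['b', 'd', 'a']
'b': index 0 in ['b', 'd', 'a'] -> ['b', 'd', 'a']
'a': index 2 in ['b', 'd', 'a'] -> ['a', 'b', 'd']
'd': index 2 in ['a', 'b', 'd'] -> ['d', 'a', 'b']


Output: [2, 0, 2, 0, 2, 2]


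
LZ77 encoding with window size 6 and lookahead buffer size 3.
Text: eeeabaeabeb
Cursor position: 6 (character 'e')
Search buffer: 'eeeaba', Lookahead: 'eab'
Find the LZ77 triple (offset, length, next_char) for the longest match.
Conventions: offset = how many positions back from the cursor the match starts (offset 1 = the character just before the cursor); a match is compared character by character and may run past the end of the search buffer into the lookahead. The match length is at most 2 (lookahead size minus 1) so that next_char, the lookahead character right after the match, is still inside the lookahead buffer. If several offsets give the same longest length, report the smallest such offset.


Try each offset into the search buffer:
  offset=1 (pos 5, char 'a'): match length 0
  offset=2 (pos 4, char 'b'): match length 0
  offset=3 (pos 3, char 'a'): match length 0
  offset=4 (pos 2, char 'e'): match length 2
  offset=5 (pos 1, char 'e'): match length 1
  offset=6 (pos 0, char 'e'): match length 1
Longest match has length 2 at offset 4.
next_char = character at position 6 + 2 = 8 -> 'b'

Best match: offset=4, length=2 (matching 'ea' starting at position 2)
LZ77 triple: (4, 2, 'b')


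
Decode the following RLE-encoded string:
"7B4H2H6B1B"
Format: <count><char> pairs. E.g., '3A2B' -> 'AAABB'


Expanding each <count><char> pair:
  7B -> 'BBBBBBB'
  4H -> 'HHHH'
  2H -> 'HH'
  6B -> 'BBBBBB'
  1B -> 'B'

Decoded = BBBBBBBHHHHHHBBBBBBB


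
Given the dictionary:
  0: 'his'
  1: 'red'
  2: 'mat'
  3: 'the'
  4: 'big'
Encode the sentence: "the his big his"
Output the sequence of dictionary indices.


Look up each word in the dictionary:
  'the' -> 3
  'his' -> 0
  'big' -> 4
  'his' -> 0

Encoded: [3, 0, 4, 0]


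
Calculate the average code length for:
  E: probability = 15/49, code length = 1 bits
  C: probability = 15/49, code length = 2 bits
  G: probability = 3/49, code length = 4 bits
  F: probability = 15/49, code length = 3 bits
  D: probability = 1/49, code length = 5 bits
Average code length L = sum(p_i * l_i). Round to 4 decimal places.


Weighted contributions p_i * l_i:
  E: (15/49) * 1 = 15/49
  C: (15/49) * 2 = 30/49
  G: (3/49) * 4 = 12/49
  F: (15/49) * 3 = 45/49
  D: (1/49) * 5 = 5/49
Sum = (15 + 30 + 12 + 45 + 5)/49 = 107/49

L = 107/49 = 2.1837 bits/symbol


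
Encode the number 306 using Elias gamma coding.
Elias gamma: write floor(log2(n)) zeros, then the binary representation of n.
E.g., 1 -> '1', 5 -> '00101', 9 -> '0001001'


num_bits = floor(log2(306)) + 1 = 9
leading_zeros = num_bits - 1 = 8
binary(306) = 100110010

Elias gamma(306) = '00000000' + '100110010' = 00000000100110010 (17 bits)


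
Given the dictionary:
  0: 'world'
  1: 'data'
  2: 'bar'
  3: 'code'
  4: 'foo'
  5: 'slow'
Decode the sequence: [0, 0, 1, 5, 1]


Look up each index in the dictionary:
  0 -> 'world'
  0 -> 'world'
  1 -> 'data'
  5 -> 'slow'
  1 -> 'data'

Decoded: "world world data slow data"


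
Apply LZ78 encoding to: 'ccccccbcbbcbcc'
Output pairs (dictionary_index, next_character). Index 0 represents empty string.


LZ78 encoding steps:
Dictionary: {0: ''}
Step 1: w='' (idx 0), next='c' -> output (0, 'c'), add 'c' as idx 1
Step 2: w='c' (idx 1), next='c' -> output (1, 'c'), add 'cc' as idx 2
Step 3: w='cc' (idx 2), next='c' -> output (2, 'c'), add 'ccc' as idx 3
Step 4: w='' (idx 0), next='b' -> output (0, 'b'), add 'b' as idx 4
Step 5: w='c' (idx 1), next='b' -> output (1, 'b'), add 'cb' as idx 5
Step 6: w='b' (idx 4), next='c' -> output (4, 'c'), add 'bc' as idx 6
Step 7: w='bc' (idx 6), next='c' -> output (6, 'c'), add 'bcc' as idx 7


Encoded: [(0, 'c'), (1, 'c'), (2, 'c'), (0, 'b'), (1, 'b'), (4, 'c'), (6, 'c')]


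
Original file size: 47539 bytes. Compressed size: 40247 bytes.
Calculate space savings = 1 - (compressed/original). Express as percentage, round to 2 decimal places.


ratio = compressed/original = 40247/47539 = 0.84661
savings = 1 - ratio = 1 - 0.84661 = 0.15339
as a percentage: 0.15339 * 100 = 15.34%

Space savings = 1 - 40247/47539 = 15.34%


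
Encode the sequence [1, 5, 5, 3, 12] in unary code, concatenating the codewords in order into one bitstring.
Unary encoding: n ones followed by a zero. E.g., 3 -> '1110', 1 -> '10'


Encode each number as n ones followed by a terminating 0:
  1 -> 10 (2 bits)
  5 -> 111110 (6 bits)
  5 -> 111110 (6 bits)
  3 -> 1110 (4 bits)
  12 -> 1111111111110 (13 bits)
Total length = 2 + 6 + 6 + 4 + 13 = 31 bits.

Unary([1, 5, 5, 3, 12]) = 1011111011111011101111111111110 (31 bits)


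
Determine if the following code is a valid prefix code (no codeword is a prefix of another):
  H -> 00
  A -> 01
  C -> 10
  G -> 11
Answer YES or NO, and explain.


Checking each pair (does one codeword prefix another?):
  H='00' vs A='01': no prefix
  H='00' vs C='10': no prefix
  H='00' vs G='11': no prefix
  A='01' vs H='00': no prefix
  A='01' vs C='10': no prefix
  A='01' vs G='11': no prefix
  C='10' vs H='00': no prefix
  C='10' vs A='01': no prefix
  C='10' vs G='11': no prefix
  G='11' vs H='00': no prefix
  G='11' vs A='01': no prefix
  G='11' vs C='10': no prefix
No violation found over all pairs.

YES -- this is a valid prefix code. No codeword is a prefix of any other codeword.


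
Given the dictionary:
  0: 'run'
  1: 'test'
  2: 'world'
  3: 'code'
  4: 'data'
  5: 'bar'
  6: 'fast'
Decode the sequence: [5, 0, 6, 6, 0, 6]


Look up each index in the dictionary:
  5 -> 'bar'
  0 -> 'run'
  6 -> 'fast'
  6 -> 'fast'
  0 -> 'run'
  6 -> 'fast'

Decoded: "bar run fast fast run fast"


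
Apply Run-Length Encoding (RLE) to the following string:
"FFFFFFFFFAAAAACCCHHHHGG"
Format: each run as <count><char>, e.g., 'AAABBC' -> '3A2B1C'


Scanning runs left to right:
  i=0: run of 'F' x 9 -> '9F'
  i=9: run of 'A' x 5 -> '5A'
  i=14: run of 'C' x 3 -> '3C'
  i=17: run of 'H' x 4 -> '4H'
  i=21: run of 'G' x 2 -> '2G'

RLE = 9F5A3C4H2G


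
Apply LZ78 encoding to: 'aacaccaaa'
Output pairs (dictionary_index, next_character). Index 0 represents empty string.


LZ78 encoding steps:
Dictionary: {0: ''}
Step 1: w='' (idx 0), next='a' -> output (0, 'a'), add 'a' as idx 1
Step 2: w='a' (idx 1), next='c' -> output (1, 'c'), add 'ac' as idx 2
Step 3: w='ac' (idx 2), next='c' -> output (2, 'c'), add 'acc' as idx 3
Step 4: w='a' (idx 1), next='a' -> output (1, 'a'), add 'aa' as idx 4
Step 5: w='a' (idx 1), end of input -> output (1, '')


Encoded: [(0, 'a'), (1, 'c'), (2, 'c'), (1, 'a'), (1, '')]


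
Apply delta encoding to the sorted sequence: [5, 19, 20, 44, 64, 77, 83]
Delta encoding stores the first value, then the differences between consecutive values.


First value: 5
Deltas:
  19 - 5 = 14
  20 - 19 = 1
  44 - 20 = 24
  64 - 44 = 20
  77 - 64 = 13
  83 - 77 = 6


Delta encoded: [5, 14, 1, 24, 20, 13, 6]


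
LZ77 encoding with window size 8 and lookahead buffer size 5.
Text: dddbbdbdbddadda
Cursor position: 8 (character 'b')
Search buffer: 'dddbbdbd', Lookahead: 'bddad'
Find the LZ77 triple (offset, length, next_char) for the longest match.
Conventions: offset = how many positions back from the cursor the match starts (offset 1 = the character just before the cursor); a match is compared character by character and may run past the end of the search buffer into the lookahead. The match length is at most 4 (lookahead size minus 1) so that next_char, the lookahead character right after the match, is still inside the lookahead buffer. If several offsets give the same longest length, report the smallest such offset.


Try each offset into the search buffer:
  offset=1 (pos 7, char 'd'): match length 0
  offset=2 (pos 6, char 'b'): match length 2
  offset=3 (pos 5, char 'd'): match length 0
  offset=4 (pos 4, char 'b'): match length 2
  offset=5 (pos 3, char 'b'): match length 1
  offset=6 (pos 2, char 'd'): match length 0
  offset=7 (pos 1, char 'd'): match length 0
  offset=8 (pos 0, char 'd'): match length 0
Longest match has length 2, found at offsets 2, 4; take the smallest, offset 2.
next_char = character at position 8 + 2 = 10 -> 'd'

Best match: offset=2, length=2 (matching 'bd' starting at position 6)
LZ77 triple: (2, 2, 'd')


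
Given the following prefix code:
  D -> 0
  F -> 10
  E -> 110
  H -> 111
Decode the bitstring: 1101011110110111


Decoding step by step:
Bits 110 -> E
Bits 10 -> F
Bits 111 -> H
Bits 10 -> F
Bits 110 -> E
Bits 111 -> H


Decoded message: EFHFEH


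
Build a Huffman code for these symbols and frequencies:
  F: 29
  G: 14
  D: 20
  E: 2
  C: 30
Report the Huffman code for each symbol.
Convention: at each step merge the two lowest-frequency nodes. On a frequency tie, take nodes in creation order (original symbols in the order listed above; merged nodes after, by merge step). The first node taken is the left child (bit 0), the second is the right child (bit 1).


Huffman tree construction:
Step 1: Merge E(2) + G(14) = 16
Step 2: Merge (E+G)(16) + D(20) = 36
Step 3: Merge F(29) + C(30) = 59
Step 4: Merge ((E+G)+D)(36) + (F+C)(59) = 95
Read each symbol's code off the tree from the root (left child = 0, right child = 1).

Codes:
  F: 10 (length 2)
  G: 001 (length 3)
  D: 01 (length 2)
  E: 000 (length 3)
  C: 11 (length 2)
Average code length: 206/95 = 2.1684 bits/symbol


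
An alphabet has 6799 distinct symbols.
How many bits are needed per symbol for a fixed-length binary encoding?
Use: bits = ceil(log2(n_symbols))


log2(6799) = 12.7311
Bracket: 2^12 = 4096 < 6799 <= 2^13 = 8192
So ceil(log2(6799)) = 13

bits = ceil(log2(6799)) = ceil(12.7311) = 13 bits


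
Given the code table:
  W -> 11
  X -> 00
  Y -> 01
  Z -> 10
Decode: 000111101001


Decoding:
00 -> X
01 -> Y
11 -> W
10 -> Z
10 -> Z
01 -> Y


Result: XYWZZY


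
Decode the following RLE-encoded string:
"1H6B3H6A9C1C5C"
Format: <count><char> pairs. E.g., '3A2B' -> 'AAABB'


Expanding each <count><char> pair:
  1H -> 'H'
  6B -> 'BBBBBB'
  3H -> 'HHH'
  6A -> 'AAAAAA'
  9C -> 'CCCCCCCCC'
  1C -> 'C'
  5C -> 'CCCCC'

Decoded = HBBBBBBHHHAAAAAACCCCCCCCCCCCCCC


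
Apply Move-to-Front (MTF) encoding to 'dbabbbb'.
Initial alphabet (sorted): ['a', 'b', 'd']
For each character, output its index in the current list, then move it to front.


MTF encoding:
'd': index 2 in ['a', 'b', 'd'] -> ['d', 'a', 'b']
'b': index 2 in ['d', 'a', 'b'] -> ['b', 'd', 'a']
'a': index 2 in ['b', 'd', 'a'] -> ['a', 'b', 'd']
'b': index 1 in ['a', 'b', 'd'] -> ['b', 'a', 'd']
'b': index 0 in ['b', 'a', 'd'] -> ['b', 'a', 'd']
'b': index 0 in ['b', 'a', 'd'] -> ['b', 'a', 'd']
'b': index 0 in ['b', 'a', 'd'] -> ['b', 'a', 'd']


Output: [2, 2, 2, 1, 0, 0, 0]


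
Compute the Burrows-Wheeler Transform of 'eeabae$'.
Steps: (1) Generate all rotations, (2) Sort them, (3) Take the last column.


Rotations (sorted):
  0: $eeabae -> last char: e
  1: abae$ee -> last char: e
  2: ae$eeab -> last char: b
  3: bae$eea -> last char: a
  4: e$eeaba -> last char: a
  5: eabae$e -> last char: e
  6: eeabae$ -> last char: $


BWT = eebaae$


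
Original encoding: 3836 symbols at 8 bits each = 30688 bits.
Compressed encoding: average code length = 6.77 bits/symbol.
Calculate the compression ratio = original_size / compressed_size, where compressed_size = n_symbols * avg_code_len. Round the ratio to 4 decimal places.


original_size = n_symbols * orig_bits = 3836 * 8 = 30688 bits
compressed_size = n_symbols * avg_code_len = 3836 * 6.77 = 25969.72 bits
ratio = original_size / compressed_size = 30688 / 25969.72 = 1.1817

Compression ratio = 1.1817


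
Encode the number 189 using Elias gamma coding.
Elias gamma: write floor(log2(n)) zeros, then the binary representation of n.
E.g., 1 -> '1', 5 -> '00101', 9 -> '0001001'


num_bits = floor(log2(189)) + 1 = 8
leading_zeros = num_bits - 1 = 7
binary(189) = 10111101

Elias gamma(189) = '0000000' + '10111101' = 000000010111101 (15 bits)


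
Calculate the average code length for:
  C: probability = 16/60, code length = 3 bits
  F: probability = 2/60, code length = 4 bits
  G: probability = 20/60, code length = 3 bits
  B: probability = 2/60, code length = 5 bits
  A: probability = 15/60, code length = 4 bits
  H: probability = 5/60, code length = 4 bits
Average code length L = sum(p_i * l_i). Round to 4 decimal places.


Weighted contributions p_i * l_i:
  C: (16/60) * 3 = 48/60
  F: (2/60) * 4 = 8/60
  G: (20/60) * 3 = 60/60
  B: (2/60) * 5 = 10/60
  A: (15/60) * 4 = 60/60
  H: (5/60) * 4 = 20/60
Sum = (48 + 8 + 60 + 10 + 60 + 20)/60 = 206/60

L = 206/60 = 3.4333 bits/symbol


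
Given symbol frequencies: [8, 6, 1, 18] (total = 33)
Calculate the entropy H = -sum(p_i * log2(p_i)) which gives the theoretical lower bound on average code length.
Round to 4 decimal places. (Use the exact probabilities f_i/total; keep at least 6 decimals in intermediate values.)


Per-symbol terms -p_i * log2(p_i) with p_i = f_i/33:
  p = 8/33 = 0.242424: log2(p) = -2.044394, -p*log2(p) = 0.495611
  p = 6/33 = 0.181818: log2(p) = -2.459432, -p*log2(p) = 0.447169
  p = 1/33 = 0.030303: log2(p) = -5.044394, -p*log2(p) = 0.152860
  p = 18/33 = 0.545455: log2(p) = -0.874469, -p*log2(p) = 0.476983
H = 0.495611 + 0.447169 + 0.152860 + 0.476983 = 1.572623

H = 1.5726 bits/symbol


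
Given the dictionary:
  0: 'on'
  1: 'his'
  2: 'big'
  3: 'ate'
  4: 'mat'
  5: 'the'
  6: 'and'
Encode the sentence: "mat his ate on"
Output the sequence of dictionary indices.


Look up each word in the dictionary:
  'mat' -> 4
  'his' -> 1
  'ate' -> 3
  'on' -> 0

Encoded: [4, 1, 3, 0]


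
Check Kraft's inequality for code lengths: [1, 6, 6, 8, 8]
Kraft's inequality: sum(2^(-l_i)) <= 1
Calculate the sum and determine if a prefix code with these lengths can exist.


Sum = 2^(-1) + 2^(-6) + 2^(-6) + 2^(-8) + 2^(-8)
    = 0.5 + 0.015625 + 0.015625 + 0.00390625 + 0.00390625
    = 138/256 = 0.5390625
Since 0.5390625 <= 1, Kraft's inequality IS satisfied.
A prefix code with these lengths CAN exist.

Kraft sum = 0.5390625. Satisfied.


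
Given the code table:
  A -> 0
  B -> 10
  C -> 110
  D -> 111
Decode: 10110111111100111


Decoding:
10 -> B
110 -> C
111 -> D
111 -> D
10 -> B
0 -> A
111 -> D


Result: BCDDBAD
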